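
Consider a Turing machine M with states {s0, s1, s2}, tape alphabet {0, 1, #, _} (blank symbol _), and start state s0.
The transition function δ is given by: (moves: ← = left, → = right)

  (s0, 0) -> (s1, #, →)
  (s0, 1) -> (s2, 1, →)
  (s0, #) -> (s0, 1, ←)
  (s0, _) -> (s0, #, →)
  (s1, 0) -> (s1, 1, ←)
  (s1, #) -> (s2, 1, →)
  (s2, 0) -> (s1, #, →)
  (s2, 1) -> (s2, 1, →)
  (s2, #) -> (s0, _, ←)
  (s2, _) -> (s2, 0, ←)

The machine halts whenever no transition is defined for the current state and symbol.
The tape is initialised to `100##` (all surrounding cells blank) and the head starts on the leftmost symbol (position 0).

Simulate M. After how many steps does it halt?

14

state=s0 head=0 tape=[1]00##__   (s0,1)→(s2,1,→)
state=s2 head=1 tape=1[0]0##__   (s2,0)→(s1,#,→)
state=s1 head=2 tape=1#[0]##__   (s1,0)→(s1,1,←)
state=s1 head=1 tape=1[#]1##__   (s1,#)→(s2,1,→)
state=s2 head=2 tape=11[1]##__   (s2,1)→(s2,1,→)
state=s2 head=3 tape=111[#]#__   (s2,#)→(s0,_,←)
state=s0 head=2 tape=11[1]_#__   (s0,1)→(s2,1,→)
state=s2 head=3 tape=111[_]#__   (s2,_)→(s2,0,←)
state=s2 head=2 tape=11[1]0#__   (s2,1)→(s2,1,→)
state=s2 head=3 tape=111[0]#__   (s2,0)→(s1,#,→)
state=s1 head=4 tape=111#[#]__   (s1,#)→(s2,1,→)
state=s2 head=5 tape=111#1[_]_   (s2,_)→(s2,0,←)
state=s2 head=4 tape=111#[1]0_   (s2,1)→(s2,1,→)
state=s2 head=5 tape=111#1[0]_   (s2,0)→(s1,#,→)
state=s1 head=6 tape=111#1#[_]
M halts after 14 transitions.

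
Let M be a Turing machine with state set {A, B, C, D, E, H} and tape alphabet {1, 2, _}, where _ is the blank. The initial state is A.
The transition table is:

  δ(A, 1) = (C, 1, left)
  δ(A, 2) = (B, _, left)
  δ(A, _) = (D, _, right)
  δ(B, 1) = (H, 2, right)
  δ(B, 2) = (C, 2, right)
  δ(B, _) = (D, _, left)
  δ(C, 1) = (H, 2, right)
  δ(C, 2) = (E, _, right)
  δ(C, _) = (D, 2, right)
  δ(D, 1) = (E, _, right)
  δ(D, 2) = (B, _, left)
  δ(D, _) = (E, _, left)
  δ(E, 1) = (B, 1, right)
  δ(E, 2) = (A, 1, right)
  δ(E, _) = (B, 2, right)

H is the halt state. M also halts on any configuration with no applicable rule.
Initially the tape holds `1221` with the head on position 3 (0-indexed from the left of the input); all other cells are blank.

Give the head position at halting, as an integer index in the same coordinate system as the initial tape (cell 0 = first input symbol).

state=A head=3 tape=122[1]__   (A,1)→(C,1,left)
state=C head=2 tape=12[2]1__   (C,2)→(E,_,right)
state=E head=3 tape=12_[1]__   (E,1)→(B,1,right)
state=B head=4 tape=12_1[_]_   (B,_)→(D,_,left)
state=D head=3 tape=12_[1]__   (D,1)→(E,_,right)
state=E head=4 tape=12__[_]_   (E,_)→(B,2,right)
state=B head=5 tape=12__2[_]   (B,_)→(D,_,left)
state=D head=4 tape=12__[2]_   (D,2)→(B,_,left)
state=B head=3 tape=12_[_]__   (B,_)→(D,_,left)
state=D head=2 tape=12[_]___   (D,_)→(E,_,left)
state=E head=1 tape=1[2]____   (E,2)→(A,1,right)
state=A head=2 tape=11[_]___   (A,_)→(D,_,right)
state=D head=3 tape=11_[_]__   (D,_)→(E,_,left)
state=E head=2 tape=11[_]___   (E,_)→(B,2,right)
state=B head=3 tape=112[_]__   (B,_)→(D,_,left)
state=D head=2 tape=11[2]___   (D,2)→(B,_,left)
state=B head=1 tape=1[1]____   (B,1)→(H,2,right)
state=H head=2 tape=12[_]___
At halt the head is at cell 2.

2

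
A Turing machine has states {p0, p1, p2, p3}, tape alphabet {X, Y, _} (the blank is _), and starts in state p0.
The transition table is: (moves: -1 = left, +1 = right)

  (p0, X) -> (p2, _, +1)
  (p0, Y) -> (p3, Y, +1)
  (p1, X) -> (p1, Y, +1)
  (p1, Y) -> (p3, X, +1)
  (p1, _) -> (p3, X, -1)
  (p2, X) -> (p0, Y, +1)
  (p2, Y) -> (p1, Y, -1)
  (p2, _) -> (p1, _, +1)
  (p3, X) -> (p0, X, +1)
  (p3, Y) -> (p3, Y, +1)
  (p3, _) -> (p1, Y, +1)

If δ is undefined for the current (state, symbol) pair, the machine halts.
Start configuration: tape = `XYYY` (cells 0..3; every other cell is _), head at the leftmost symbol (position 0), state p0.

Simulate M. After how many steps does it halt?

12

state=p0 head=0 tape=_[X]YYY___   (p0,X)→(p2,_,+1)
state=p2 head=1 tape=__[Y]YY___   (p2,Y)→(p1,Y,-1)
state=p1 head=0 tape=_[_]YYY___   (p1,_)→(p3,X,-1)
state=p3 head=-1 tape=[_]XYYY___   (p3,_)→(p1,Y,+1)
state=p1 head=0 tape=Y[X]YYY___   (p1,X)→(p1,Y,+1)
state=p1 head=1 tape=YY[Y]YY___   (p1,Y)→(p3,X,+1)
state=p3 head=2 tape=YYX[Y]Y___   (p3,Y)→(p3,Y,+1)
state=p3 head=3 tape=YYXY[Y]___   (p3,Y)→(p3,Y,+1)
state=p3 head=4 tape=YYXYY[_]__   (p3,_)→(p1,Y,+1)
state=p1 head=5 tape=YYXYYY[_]_   (p1,_)→(p3,X,-1)
state=p3 head=4 tape=YYXYY[Y]X_   (p3,Y)→(p3,Y,+1)
state=p3 head=5 tape=YYXYYY[X]_   (p3,X)→(p0,X,+1)
state=p0 head=6 tape=YYXYYYX[_]
M halts after 12 transitions.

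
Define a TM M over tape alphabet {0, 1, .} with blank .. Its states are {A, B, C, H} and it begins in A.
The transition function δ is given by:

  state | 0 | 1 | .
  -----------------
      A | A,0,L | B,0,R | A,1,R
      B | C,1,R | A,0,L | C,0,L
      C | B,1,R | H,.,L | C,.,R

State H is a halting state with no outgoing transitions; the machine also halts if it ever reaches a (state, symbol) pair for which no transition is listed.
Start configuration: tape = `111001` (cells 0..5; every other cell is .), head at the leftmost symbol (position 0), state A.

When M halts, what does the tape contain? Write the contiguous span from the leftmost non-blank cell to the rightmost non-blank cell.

A | .[1]11001   read 1 → write 0, move R, go to B
B | .0[1]1001   read 1 → write 0, move L, go to A
A | .[0]01001   read 0 → write 0, move L, go to A
A | [.]001001   read . → write 1, move R, go to A
A | 1[0]01001   read 0 → write 0, move L, go to A
A | [1]001001   read 1 → write 0, move R, go to B
B | 0[0]01001   read 0 → write 1, move R, go to C
C | 01[0]1001   read 0 → write 1, move R, go to B
B | 011[1]001   read 1 → write 0, move L, go to A
A | 01[1]0001   read 1 → write 0, move R, go to B
B | 010[0]001   read 0 → write 1, move R, go to C
C | 0101[0]01   read 0 → write 1, move R, go to B
B | 01011[0]1   read 0 → write 1, move R, go to C
C | 010111[1]   read 1 → write ., move L, go to H
H | 01011[1].
The non-blank tape span at halt is 010111.

010111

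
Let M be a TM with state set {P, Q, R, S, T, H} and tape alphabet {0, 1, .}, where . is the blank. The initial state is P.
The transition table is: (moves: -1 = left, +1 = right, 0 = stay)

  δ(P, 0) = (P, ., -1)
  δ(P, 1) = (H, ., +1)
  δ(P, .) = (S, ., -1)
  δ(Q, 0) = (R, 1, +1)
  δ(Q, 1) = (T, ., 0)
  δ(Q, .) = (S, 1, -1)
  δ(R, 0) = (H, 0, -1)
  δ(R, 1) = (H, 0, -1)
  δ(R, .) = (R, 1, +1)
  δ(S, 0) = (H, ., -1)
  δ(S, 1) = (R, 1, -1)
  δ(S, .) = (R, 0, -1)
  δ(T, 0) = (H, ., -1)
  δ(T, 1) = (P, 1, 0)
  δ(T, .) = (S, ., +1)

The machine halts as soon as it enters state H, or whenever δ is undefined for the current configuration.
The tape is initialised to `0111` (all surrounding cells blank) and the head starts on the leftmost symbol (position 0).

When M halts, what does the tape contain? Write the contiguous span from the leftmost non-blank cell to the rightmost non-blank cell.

10..111

P | ...[0]111   read 0 → write ., move -1, go to P
P | ..[.].111   read . → write ., move -1, go to S
S | .[.]..111   read . → write 0, move -1, go to R
R | [.]0..111   read . → write 1, move +1, go to R
R | 1[0]..111   read 0 → write 0, move -1, go to H
H | [1]0..111
The non-blank tape span at halt is 10..111.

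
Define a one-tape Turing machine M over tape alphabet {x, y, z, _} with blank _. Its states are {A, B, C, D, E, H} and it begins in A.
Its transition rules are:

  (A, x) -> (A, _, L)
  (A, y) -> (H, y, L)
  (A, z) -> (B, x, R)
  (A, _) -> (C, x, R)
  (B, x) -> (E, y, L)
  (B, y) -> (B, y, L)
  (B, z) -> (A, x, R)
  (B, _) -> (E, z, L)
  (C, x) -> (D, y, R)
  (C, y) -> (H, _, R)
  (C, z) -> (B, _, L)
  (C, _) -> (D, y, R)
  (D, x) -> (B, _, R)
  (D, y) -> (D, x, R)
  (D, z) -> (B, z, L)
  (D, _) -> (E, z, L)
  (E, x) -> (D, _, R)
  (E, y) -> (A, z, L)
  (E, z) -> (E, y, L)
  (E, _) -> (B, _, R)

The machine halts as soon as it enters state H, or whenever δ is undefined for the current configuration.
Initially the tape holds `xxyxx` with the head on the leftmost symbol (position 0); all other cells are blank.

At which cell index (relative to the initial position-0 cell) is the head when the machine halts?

state=A head=0 tape=____[x]xyxx   (A,x)→(A,_,L)
state=A head=-1 tape=___[_]_xyxx   (A,_)→(C,x,R)
state=C head=0 tape=___x[_]xyxx   (C,_)→(D,y,R)
state=D head=1 tape=___xy[x]yxx   (D,x)→(B,_,R)
state=B head=2 tape=___xy_[y]xx   (B,y)→(B,y,L)
state=B head=1 tape=___xy[_]yxx   (B,_)→(E,z,L)
state=E head=0 tape=___x[y]zyxx   (E,y)→(A,z,L)
state=A head=-1 tape=___[x]zzyxx   (A,x)→(A,_,L)
state=A head=-2 tape=__[_]_zzyxx   (A,_)→(C,x,R)
state=C head=-1 tape=__x[_]zzyxx   (C,_)→(D,y,R)
state=D head=0 tape=__xy[z]zyxx   (D,z)→(B,z,L)
state=B head=-1 tape=__x[y]zzyxx   (B,y)→(B,y,L)
state=B head=-2 tape=__[x]yzzyxx   (B,x)→(E,y,L)
state=E head=-3 tape=_[_]yyzzyxx   (E,_)→(B,_,R)
state=B head=-2 tape=__[y]yzzyxx   (B,y)→(B,y,L)
state=B head=-3 tape=_[_]yyzzyxx   (B,_)→(E,z,L)
state=E head=-4 tape=[_]zyyzzyxx   (E,_)→(B,_,R)
state=B head=-3 tape=_[z]yyzzyxx   (B,z)→(A,x,R)
state=A head=-2 tape=_x[y]yzzyxx   (A,y)→(H,y,L)
state=H head=-3 tape=_[x]yyzzyxx
At halt the head is at cell -3.

-3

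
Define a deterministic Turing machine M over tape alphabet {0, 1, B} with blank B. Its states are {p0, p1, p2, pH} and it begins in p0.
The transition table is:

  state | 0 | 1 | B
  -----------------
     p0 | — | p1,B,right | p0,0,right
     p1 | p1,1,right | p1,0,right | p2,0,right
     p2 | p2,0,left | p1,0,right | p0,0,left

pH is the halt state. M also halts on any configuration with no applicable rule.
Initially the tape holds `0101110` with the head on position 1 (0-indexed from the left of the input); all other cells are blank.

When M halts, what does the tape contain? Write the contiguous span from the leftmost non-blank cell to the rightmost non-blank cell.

0B1000100

state=p0 head=1 tape=0[1]01110BB   (p0,1)→(p1,B,right)
state=p1 head=2 tape=0B[0]1110BB   (p1,0)→(p1,1,right)
state=p1 head=3 tape=0B1[1]110BB   (p1,1)→(p1,0,right)
state=p1 head=4 tape=0B10[1]10BB   (p1,1)→(p1,0,right)
state=p1 head=5 tape=0B100[1]0BB   (p1,1)→(p1,0,right)
state=p1 head=6 tape=0B1000[0]BB   (p1,0)→(p1,1,right)
state=p1 head=7 tape=0B10001[B]B   (p1,B)→(p2,0,right)
state=p2 head=8 tape=0B100010[B]   (p2,B)→(p0,0,left)
state=p0 head=7 tape=0B10001[0]0
The non-blank tape span at halt is 0B1000100.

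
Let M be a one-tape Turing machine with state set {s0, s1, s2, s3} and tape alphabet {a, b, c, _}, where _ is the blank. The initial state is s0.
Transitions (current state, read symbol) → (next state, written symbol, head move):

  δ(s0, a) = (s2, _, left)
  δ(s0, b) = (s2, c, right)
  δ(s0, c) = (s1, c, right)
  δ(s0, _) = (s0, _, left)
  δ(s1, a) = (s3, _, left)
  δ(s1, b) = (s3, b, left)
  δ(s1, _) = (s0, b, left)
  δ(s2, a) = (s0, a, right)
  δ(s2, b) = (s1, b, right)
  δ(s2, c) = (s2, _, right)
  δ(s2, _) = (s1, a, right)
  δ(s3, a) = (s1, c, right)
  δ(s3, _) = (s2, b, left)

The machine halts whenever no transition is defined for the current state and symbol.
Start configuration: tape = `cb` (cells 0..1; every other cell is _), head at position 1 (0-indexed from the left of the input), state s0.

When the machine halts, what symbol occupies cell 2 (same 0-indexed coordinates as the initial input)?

state=s0 head=1 tape=c[b]__   (s0,b)→(s2,c,right)
state=s2 head=2 tape=cc[_]_   (s2,_)→(s1,a,right)
state=s1 head=3 tape=cca[_]   (s1,_)→(s0,b,left)
state=s0 head=2 tape=cc[a]b   (s0,a)→(s2,_,left)
state=s2 head=1 tape=c[c]_b   (s2,c)→(s2,_,right)
state=s2 head=2 tape=c_[_]b   (s2,_)→(s1,a,right)
state=s1 head=3 tape=c_a[b]   (s1,b)→(s3,b,left)
state=s3 head=2 tape=c_[a]b   (s3,a)→(s1,c,right)
state=s1 head=3 tape=c_c[b]   (s1,b)→(s3,b,left)
state=s3 head=2 tape=c_[c]b
Cell 2 holds c when M halts.

c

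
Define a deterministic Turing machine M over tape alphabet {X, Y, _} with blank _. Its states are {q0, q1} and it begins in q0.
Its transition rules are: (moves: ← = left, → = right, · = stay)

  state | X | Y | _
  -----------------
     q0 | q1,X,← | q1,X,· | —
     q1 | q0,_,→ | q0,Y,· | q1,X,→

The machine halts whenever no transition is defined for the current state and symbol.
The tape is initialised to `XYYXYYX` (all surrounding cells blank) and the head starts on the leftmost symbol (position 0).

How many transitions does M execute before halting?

q0 | _[X]YYXYYX_   read X → write X, move ←, go to q1
q1 | [_]XYYXYYX_   read _ → write X, move →, go to q1
q1 | X[X]YYXYYX_   read X → write _, move →, go to q0
q0 | X_[Y]YXYYX_   read Y → write X, move ·, go to q1
q1 | X_[X]YXYYX_   read X → write _, move →, go to q0
q0 | X__[Y]XYYX_   read Y → write X, move ·, go to q1
q1 | X__[X]XYYX_   read X → write _, move →, go to q0
q0 | X___[X]YYX_   read X → write X, move ←, go to q1
q1 | X__[_]XYYX_   read _ → write X, move →, go to q1
q1 | X__X[X]YYX_   read X → write _, move →, go to q0
q0 | X__X_[Y]YX_   read Y → write X, move ·, go to q1
q1 | X__X_[X]YX_   read X → write _, move →, go to q0
q0 | X__X__[Y]X_   read Y → write X, move ·, go to q1
q1 | X__X__[X]X_   read X → write _, move →, go to q0
q0 | X__X___[X]_   read X → write X, move ←, go to q1
q1 | X__X__[_]X_   read _ → write X, move →, go to q1
q1 | X__X__X[X]_   read X → write _, move →, go to q0
q0 | X__X__X_[_]
M halts after 17 transitions.

17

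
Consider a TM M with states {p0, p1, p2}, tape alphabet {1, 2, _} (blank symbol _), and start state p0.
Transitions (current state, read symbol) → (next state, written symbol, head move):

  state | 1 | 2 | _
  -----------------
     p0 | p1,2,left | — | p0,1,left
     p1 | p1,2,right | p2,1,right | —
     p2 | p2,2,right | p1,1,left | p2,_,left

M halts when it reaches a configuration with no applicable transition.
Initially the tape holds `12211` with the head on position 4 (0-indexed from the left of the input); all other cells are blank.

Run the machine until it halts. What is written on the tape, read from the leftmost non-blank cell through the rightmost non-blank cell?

state=p0 head=4 tape=1221[1]_   (p0,1)→(p1,2,left)
state=p1 head=3 tape=122[1]2_   (p1,1)→(p1,2,right)
state=p1 head=4 tape=1222[2]_   (p1,2)→(p2,1,right)
state=p2 head=5 tape=12221[_]   (p2,_)→(p2,_,left)
state=p2 head=4 tape=1222[1]_   (p2,1)→(p2,2,right)
state=p2 head=5 tape=12222[_]   (p2,_)→(p2,_,left)
state=p2 head=4 tape=1222[2]_   (p2,2)→(p1,1,left)
state=p1 head=3 tape=122[2]1_   (p1,2)→(p2,1,right)
state=p2 head=4 tape=1221[1]_   (p2,1)→(p2,2,right)
state=p2 head=5 tape=12212[_]   (p2,_)→(p2,_,left)
state=p2 head=4 tape=1221[2]_   (p2,2)→(p1,1,left)
state=p1 head=3 tape=122[1]1_   (p1,1)→(p1,2,right)
state=p1 head=4 tape=1222[1]_   (p1,1)→(p1,2,right)
state=p1 head=5 tape=12222[_]
The non-blank tape span at halt is 12222.

12222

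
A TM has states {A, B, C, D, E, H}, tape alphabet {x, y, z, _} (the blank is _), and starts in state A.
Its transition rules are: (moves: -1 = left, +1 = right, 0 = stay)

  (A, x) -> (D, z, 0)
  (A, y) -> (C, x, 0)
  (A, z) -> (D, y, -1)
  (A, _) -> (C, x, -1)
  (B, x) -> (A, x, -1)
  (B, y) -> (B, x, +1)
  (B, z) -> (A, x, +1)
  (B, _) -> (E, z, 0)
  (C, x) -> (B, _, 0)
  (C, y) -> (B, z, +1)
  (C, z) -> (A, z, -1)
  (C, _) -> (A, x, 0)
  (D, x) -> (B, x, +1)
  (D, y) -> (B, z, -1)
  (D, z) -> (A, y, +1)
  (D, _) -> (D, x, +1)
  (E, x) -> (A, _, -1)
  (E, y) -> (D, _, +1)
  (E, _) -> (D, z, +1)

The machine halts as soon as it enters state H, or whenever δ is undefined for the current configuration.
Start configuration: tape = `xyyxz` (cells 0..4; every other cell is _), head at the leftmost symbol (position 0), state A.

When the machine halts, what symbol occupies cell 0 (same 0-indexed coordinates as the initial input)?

y

A | [x]yyxz   read x → write z, move 0, go to D
D | [z]yyxz   read z → write y, move +1, go to A
A | y[y]yxz   read y → write x, move 0, go to C
C | y[x]yxz   read x → write _, move 0, go to B
B | y[_]yxz   read _ → write z, move 0, go to E
E | y[z]yxz
Cell 0 holds y when M halts.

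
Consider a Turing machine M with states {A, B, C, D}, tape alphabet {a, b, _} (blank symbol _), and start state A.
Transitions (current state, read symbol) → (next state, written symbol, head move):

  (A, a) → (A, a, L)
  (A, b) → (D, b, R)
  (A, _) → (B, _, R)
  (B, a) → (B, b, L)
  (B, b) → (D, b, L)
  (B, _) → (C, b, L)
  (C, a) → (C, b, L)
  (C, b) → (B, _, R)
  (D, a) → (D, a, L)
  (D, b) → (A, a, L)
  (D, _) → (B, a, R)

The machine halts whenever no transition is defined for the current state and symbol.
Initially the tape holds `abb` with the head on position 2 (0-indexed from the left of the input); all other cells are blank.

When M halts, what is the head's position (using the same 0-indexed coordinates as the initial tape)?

state=A head=2 tape=__ab[b]__   (A,b)→(D,b,R)
state=D head=3 tape=__abb[_]_   (D,_)→(B,a,R)
state=B head=4 tape=__abba[_]   (B,_)→(C,b,L)
state=C head=3 tape=__abb[a]b   (C,a)→(C,b,L)
state=C head=2 tape=__ab[b]bb   (C,b)→(B,_,R)
state=B head=3 tape=__ab_[b]b   (B,b)→(D,b,L)
state=D head=2 tape=__ab[_]bb   (D,_)→(B,a,R)
state=B head=3 tape=__aba[b]b   (B,b)→(D,b,L)
state=D head=2 tape=__ab[a]bb   (D,a)→(D,a,L)
state=D head=1 tape=__a[b]abb   (D,b)→(A,a,L)
state=A head=0 tape=__[a]aabb   (A,a)→(A,a,L)
state=A head=-1 tape=_[_]aaabb   (A,_)→(B,_,R)
state=B head=0 tape=__[a]aabb   (B,a)→(B,b,L)
state=B head=-1 tape=_[_]baabb   (B,_)→(C,b,L)
state=C head=-2 tape=[_]bbaabb
At halt the head is at cell -2.

-2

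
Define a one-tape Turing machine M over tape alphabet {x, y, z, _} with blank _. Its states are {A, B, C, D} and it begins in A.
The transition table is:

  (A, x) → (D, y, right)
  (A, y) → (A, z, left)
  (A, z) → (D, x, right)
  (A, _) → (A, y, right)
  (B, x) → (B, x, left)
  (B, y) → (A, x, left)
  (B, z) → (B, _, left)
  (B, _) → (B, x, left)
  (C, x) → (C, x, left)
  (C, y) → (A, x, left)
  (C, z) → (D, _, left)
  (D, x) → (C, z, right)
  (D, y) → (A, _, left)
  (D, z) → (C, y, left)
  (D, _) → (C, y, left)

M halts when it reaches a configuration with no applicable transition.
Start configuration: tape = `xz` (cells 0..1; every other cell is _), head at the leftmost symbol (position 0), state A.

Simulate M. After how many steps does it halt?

A | ___[x]z   read x → write y, move right, go to D
D | ___y[z]   read z → write y, move left, go to C
C | ___[y]y   read y → write x, move left, go to A
A | __[_]xy   read _ → write y, move right, go to A
A | __y[x]y   read x → write y, move right, go to D
D | __yy[y]   read y → write _, move left, go to A
A | __y[y]_   read y → write z, move left, go to A
A | __[y]z_   read y → write z, move left, go to A
A | _[_]zz_   read _ → write y, move right, go to A
A | _y[z]z_   read z → write x, move right, go to D
D | _yx[z]_   read z → write y, move left, go to C
C | _y[x]y_   read x → write x, move left, go to C
C | _[y]xy_   read y → write x, move left, go to A
A | [_]xxy_   read _ → write y, move right, go to A
A | y[x]xy_   read x → write y, move right, go to D
D | yy[x]y_   read x → write z, move right, go to C
C | yyz[y]_   read y → write x, move left, go to A
A | yy[z]x_   read z → write x, move right, go to D
D | yyx[x]_   read x → write z, move right, go to C
C | yyxz[_]
M halts after 19 transitions.

19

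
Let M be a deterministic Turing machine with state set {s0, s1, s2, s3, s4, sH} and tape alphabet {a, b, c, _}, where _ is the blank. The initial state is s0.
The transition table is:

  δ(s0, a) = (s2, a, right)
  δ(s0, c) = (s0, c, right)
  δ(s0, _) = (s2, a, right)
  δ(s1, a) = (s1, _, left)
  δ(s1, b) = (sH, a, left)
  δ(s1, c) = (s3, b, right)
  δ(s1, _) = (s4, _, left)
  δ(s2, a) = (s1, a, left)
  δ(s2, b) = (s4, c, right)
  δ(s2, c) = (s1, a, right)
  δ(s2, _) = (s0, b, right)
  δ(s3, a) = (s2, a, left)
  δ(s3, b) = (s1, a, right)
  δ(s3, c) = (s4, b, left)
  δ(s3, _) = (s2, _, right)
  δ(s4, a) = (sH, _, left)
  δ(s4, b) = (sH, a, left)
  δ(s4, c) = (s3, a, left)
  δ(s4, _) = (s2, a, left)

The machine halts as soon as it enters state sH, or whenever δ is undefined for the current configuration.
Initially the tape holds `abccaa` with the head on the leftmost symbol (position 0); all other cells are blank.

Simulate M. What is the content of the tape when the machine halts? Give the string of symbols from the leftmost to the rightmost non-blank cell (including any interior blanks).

bacaa

s0 | _[a]bccaa   read a → write a, move right, go to s2
s2 | _a[b]ccaa   read b → write c, move right, go to s4
s4 | _ac[c]caa   read c → write a, move left, go to s3
s3 | _a[c]acaa   read c → write b, move left, go to s4
s4 | _[a]bacaa   read a → write _, move left, go to sH
sH | [_]_bacaa
The non-blank tape span at halt is bacaa.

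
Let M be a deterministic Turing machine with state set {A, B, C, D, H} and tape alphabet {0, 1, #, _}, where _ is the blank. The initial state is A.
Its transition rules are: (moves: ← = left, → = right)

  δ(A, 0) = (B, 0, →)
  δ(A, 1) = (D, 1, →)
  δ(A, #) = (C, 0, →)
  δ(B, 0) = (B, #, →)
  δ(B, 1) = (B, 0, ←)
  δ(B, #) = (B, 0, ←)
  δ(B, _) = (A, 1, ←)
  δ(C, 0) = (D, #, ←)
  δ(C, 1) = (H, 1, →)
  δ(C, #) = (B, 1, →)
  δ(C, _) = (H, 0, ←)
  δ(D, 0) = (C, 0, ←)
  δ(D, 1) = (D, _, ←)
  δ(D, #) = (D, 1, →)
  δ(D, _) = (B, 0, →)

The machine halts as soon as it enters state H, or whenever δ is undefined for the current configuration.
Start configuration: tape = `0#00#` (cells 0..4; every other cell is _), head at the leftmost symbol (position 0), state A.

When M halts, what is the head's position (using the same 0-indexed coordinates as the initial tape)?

-2

state=A head=0 tape=__[0]#00#   (A,0)→(B,0,→)
state=B head=1 tape=__0[#]00#   (B,#)→(B,0,←)
state=B head=0 tape=__[0]000#   (B,0)→(B,#,→)
state=B head=1 tape=__#[0]00#   (B,0)→(B,#,→)
state=B head=2 tape=__##[0]0#   (B,0)→(B,#,→)
state=B head=3 tape=__###[0]#   (B,0)→(B,#,→)
state=B head=4 tape=__####[#]   (B,#)→(B,0,←)
state=B head=3 tape=__###[#]0   (B,#)→(B,0,←)
state=B head=2 tape=__##[#]00   (B,#)→(B,0,←)
state=B head=1 tape=__#[#]000   (B,#)→(B,0,←)
state=B head=0 tape=__[#]0000   (B,#)→(B,0,←)
state=B head=-1 tape=_[_]00000   (B,_)→(A,1,←)
state=A head=-2 tape=[_]100000
At halt the head is at cell -2.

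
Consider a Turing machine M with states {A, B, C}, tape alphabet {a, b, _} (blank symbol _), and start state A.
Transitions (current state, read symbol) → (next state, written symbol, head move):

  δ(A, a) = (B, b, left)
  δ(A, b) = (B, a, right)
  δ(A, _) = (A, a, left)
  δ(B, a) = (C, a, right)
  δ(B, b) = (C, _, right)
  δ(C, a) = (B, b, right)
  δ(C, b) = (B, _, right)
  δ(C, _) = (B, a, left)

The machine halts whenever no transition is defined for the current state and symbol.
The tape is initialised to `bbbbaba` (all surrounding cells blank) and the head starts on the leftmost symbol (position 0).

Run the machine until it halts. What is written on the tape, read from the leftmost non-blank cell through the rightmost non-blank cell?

state=A head=0 tape=[b]bbbaba_   (A,b)→(B,a,right)
state=B head=1 tape=a[b]bbaba_   (B,b)→(C,_,right)
state=C head=2 tape=a_[b]baba_   (C,b)→(B,_,right)
state=B head=3 tape=a__[b]aba_   (B,b)→(C,_,right)
state=C head=4 tape=a___[a]ba_   (C,a)→(B,b,right)
state=B head=5 tape=a___b[b]a_   (B,b)→(C,_,right)
state=C head=6 tape=a___b_[a]_   (C,a)→(B,b,right)
state=B head=7 tape=a___b_b[_]
The non-blank tape span at halt is a___b_b.

a___b_b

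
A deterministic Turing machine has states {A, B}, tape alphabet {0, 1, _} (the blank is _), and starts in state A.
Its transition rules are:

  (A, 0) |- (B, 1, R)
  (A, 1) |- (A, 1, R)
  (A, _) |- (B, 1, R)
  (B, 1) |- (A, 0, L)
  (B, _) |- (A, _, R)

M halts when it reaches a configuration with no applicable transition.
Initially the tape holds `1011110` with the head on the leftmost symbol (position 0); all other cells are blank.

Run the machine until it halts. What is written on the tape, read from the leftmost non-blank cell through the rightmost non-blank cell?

1111110

A | [1]011110   read 1 → write 1, move R, go to A
A | 1[0]11110   read 0 → write 1, move R, go to B
B | 11[1]1110   read 1 → write 0, move L, go to A
A | 1[1]01110   read 1 → write 1, move R, go to A
A | 11[0]1110   read 0 → write 1, move R, go to B
B | 111[1]110   read 1 → write 0, move L, go to A
A | 11[1]0110   read 1 → write 1, move R, go to A
A | 111[0]110   read 0 → write 1, move R, go to B
B | 1111[1]10   read 1 → write 0, move L, go to A
A | 111[1]010   read 1 → write 1, move R, go to A
A | 1111[0]10   read 0 → write 1, move R, go to B
B | 11111[1]0   read 1 → write 0, move L, go to A
A | 1111[1]00   read 1 → write 1, move R, go to A
A | 11111[0]0   read 0 → write 1, move R, go to B
B | 111111[0]
The non-blank tape span at halt is 1111110.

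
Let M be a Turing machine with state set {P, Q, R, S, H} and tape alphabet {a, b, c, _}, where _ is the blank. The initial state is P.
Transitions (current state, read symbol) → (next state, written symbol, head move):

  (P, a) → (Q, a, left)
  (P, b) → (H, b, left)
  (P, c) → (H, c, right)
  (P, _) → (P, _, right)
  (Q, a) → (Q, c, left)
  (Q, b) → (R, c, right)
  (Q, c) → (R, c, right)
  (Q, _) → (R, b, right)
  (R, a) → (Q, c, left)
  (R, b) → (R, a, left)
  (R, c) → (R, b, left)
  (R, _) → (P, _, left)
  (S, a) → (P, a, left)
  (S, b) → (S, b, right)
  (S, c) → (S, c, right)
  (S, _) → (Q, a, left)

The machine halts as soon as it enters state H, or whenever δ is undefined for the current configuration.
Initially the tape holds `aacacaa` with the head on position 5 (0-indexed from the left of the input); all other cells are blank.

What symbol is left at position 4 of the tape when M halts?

b

P | ____aacac[a]a   read a → write a, move left, go to Q
Q | ____aaca[c]aa   read c → write c, move right, go to R
R | ____aacac[a]a   read a → write c, move left, go to Q
Q | ____aaca[c]ca   read c → write c, move right, go to R
R | ____aacac[c]a   read c → write b, move left, go to R
R | ____aaca[c]ba   read c → write b, move left, go to R
R | ____aac[a]bba   read a → write c, move left, go to Q
Q | ____aa[c]cbba   read c → write c, move right, go to R
R | ____aac[c]bba   read c → write b, move left, go to R
R | ____aa[c]bbba   read c → write b, move left, go to R
R | ____a[a]bbbba   read a → write c, move left, go to Q
Q | ____[a]cbbbba   read a → write c, move left, go to Q
Q | ___[_]ccbbbba   read _ → write b, move right, go to R
R | ___b[c]cbbbba   read c → write b, move left, go to R
R | ___[b]bcbbbba   read b → write a, move left, go to R
R | __[_]abcbbbba   read _ → write _, move left, go to P
P | _[_]_abcbbbba   read _ → write _, move right, go to P
P | __[_]abcbbbba   read _ → write _, move right, go to P
P | ___[a]bcbbbba   read a → write a, move left, go to Q
Q | __[_]abcbbbba   read _ → write b, move right, go to R
R | __b[a]bcbbbba   read a → write c, move left, go to Q
Q | __[b]cbcbbbba   read b → write c, move right, go to R
R | __c[c]bcbbbba   read c → write b, move left, go to R
R | __[c]bbcbbbba   read c → write b, move left, go to R
R | _[_]bbbcbbbba   read _ → write _, move left, go to P
P | [_]_bbbcbbbba   read _ → write _, move right, go to P
P | _[_]bbbcbbbba   read _ → write _, move right, go to P
P | __[b]bbcbbbba   read b → write b, move left, go to H
H | _[_]bbbcbbbba
Cell 4 holds b when M halts.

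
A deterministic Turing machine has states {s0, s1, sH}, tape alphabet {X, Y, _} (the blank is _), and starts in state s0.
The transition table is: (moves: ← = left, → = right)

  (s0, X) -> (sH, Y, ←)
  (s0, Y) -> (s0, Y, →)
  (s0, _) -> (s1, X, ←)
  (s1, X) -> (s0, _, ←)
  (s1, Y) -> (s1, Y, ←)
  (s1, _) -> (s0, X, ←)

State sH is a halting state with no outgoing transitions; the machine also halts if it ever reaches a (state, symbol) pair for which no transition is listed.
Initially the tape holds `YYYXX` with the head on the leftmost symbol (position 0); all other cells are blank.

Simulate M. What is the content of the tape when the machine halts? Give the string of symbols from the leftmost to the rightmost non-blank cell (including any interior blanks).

YYYYX

s0 | [Y]YYXX   read Y → write Y, move →, go to s0
s0 | Y[Y]YXX   read Y → write Y, move →, go to s0
s0 | YY[Y]XX   read Y → write Y, move →, go to s0
s0 | YYY[X]X   read X → write Y, move ←, go to sH
sH | YY[Y]YX
The non-blank tape span at halt is YYYYX.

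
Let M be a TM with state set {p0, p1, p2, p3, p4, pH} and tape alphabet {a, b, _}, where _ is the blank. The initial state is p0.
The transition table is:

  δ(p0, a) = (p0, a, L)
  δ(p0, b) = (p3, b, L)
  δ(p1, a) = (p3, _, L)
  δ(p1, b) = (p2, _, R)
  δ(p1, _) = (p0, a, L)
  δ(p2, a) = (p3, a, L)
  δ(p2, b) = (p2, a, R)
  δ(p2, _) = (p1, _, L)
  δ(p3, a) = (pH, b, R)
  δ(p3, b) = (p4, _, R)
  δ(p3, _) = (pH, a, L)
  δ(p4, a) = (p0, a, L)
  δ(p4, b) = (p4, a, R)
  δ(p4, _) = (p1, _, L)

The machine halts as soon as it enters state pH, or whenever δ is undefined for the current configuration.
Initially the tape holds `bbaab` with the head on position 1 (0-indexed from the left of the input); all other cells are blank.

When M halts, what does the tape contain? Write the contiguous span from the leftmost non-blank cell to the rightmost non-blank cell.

p0 | b[b]aab   read b → write b, move L, go to p3
p3 | [b]baab   read b → write _, move R, go to p4
p4 | _[b]aab   read b → write a, move R, go to p4
p4 | _a[a]ab   read a → write a, move L, go to p0
p0 | _[a]aab   read a → write a, move L, go to p0
p0 | [_]aaab
The non-blank tape span at halt is aaab.

aaab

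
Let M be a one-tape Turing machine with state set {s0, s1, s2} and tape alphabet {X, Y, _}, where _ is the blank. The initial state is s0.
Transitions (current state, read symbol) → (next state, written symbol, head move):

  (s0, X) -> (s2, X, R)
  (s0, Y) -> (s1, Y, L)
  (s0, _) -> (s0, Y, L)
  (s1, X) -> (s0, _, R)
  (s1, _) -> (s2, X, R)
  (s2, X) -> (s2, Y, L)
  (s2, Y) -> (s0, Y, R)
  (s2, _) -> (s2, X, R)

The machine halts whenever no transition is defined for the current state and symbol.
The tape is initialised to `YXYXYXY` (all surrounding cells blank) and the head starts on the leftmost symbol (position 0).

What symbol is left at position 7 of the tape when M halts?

state=s0 head=0 tape=_[Y]XYXYXY_   (s0,Y)→(s1,Y,L)
state=s1 head=-1 tape=[_]YXYXYXY_   (s1,_)→(s2,X,R)
state=s2 head=0 tape=X[Y]XYXYXY_   (s2,Y)→(s0,Y,R)
state=s0 head=1 tape=XY[X]YXYXY_   (s0,X)→(s2,X,R)
state=s2 head=2 tape=XYX[Y]XYXY_   (s2,Y)→(s0,Y,R)
state=s0 head=3 tape=XYXY[X]YXY_   (s0,X)→(s2,X,R)
state=s2 head=4 tape=XYXYX[Y]XY_   (s2,Y)→(s0,Y,R)
state=s0 head=5 tape=XYXYXY[X]Y_   (s0,X)→(s2,X,R)
state=s2 head=6 tape=XYXYXYX[Y]_   (s2,Y)→(s0,Y,R)
state=s0 head=7 tape=XYXYXYXY[_]   (s0,_)→(s0,Y,L)
state=s0 head=6 tape=XYXYXYX[Y]Y   (s0,Y)→(s1,Y,L)
state=s1 head=5 tape=XYXYXY[X]YY   (s1,X)→(s0,_,R)
state=s0 head=6 tape=XYXYXY_[Y]Y   (s0,Y)→(s1,Y,L)
state=s1 head=5 tape=XYXYXY[_]YY   (s1,_)→(s2,X,R)
state=s2 head=6 tape=XYXYXYX[Y]Y   (s2,Y)→(s0,Y,R)
state=s0 head=7 tape=XYXYXYXY[Y]   (s0,Y)→(s1,Y,L)
state=s1 head=6 tape=XYXYXYX[Y]Y
Cell 7 holds Y when M halts.

Y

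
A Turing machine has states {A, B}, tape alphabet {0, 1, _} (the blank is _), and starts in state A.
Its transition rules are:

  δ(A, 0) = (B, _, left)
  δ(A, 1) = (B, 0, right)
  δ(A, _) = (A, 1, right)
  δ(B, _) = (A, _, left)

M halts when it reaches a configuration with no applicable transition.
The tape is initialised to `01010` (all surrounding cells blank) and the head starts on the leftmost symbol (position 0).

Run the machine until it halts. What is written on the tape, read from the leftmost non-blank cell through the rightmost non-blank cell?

1110010

state=A head=0 tape=__[0]1010   (A,0)→(B,_,left)
state=B head=-1 tape=_[_]_1010   (B,_)→(A,_,left)
state=A head=-2 tape=[_]__1010   (A,_)→(A,1,right)
state=A head=-1 tape=1[_]_1010   (A,_)→(A,1,right)
state=A head=0 tape=11[_]1010   (A,_)→(A,1,right)
state=A head=1 tape=111[1]010   (A,1)→(B,0,right)
state=B head=2 tape=1110[0]10
The non-blank tape span at halt is 1110010.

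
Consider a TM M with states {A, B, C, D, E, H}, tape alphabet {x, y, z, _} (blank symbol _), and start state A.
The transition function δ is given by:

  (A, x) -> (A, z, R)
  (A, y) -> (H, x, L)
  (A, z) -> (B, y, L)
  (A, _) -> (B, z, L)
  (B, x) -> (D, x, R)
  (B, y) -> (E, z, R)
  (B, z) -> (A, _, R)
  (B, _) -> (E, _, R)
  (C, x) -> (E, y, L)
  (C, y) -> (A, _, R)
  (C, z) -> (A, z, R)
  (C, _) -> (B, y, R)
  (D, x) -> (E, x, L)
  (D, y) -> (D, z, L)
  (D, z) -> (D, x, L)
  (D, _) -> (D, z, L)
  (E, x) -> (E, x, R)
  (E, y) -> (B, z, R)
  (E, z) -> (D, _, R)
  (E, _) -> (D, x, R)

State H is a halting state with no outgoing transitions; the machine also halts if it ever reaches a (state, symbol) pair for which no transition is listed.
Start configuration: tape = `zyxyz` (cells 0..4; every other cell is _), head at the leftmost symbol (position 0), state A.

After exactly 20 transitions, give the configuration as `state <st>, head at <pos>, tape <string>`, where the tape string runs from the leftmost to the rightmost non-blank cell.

state=A head=0 tape=_[z]yxyz__   (A,z)→(B,y,L)
state=B head=-1 tape=[_]yyxyz__   (B,_)→(E,_,R)
state=E head=0 tape=_[y]yxyz__   (E,y)→(B,z,R)
state=B head=1 tape=_z[y]xyz__   (B,y)→(E,z,R)
state=E head=2 tape=_zz[x]yz__   (E,x)→(E,x,R)
state=E head=3 tape=_zzx[y]z__   (E,y)→(B,z,R)
state=B head=4 tape=_zzxz[z]__   (B,z)→(A,_,R)
state=A head=5 tape=_zzxz_[_]_   (A,_)→(B,z,L)
state=B head=4 tape=_zzxz[_]z_   (B,_)→(E,_,R)
state=E head=5 tape=_zzxz_[z]_   (E,z)→(D,_,R)
state=D head=6 tape=_zzxz__[_]   (D,_)→(D,z,L)
state=D head=5 tape=_zzxz_[_]z   (D,_)→(D,z,L)
state=D head=4 tape=_zzxz[_]zz   (D,_)→(D,z,L)
state=D head=3 tape=_zzx[z]zzz   (D,z)→(D,x,L)
state=D head=2 tape=_zz[x]xzzz   (D,x)→(E,x,L)
state=E head=1 tape=_z[z]xxzzz   (E,z)→(D,_,R)
state=D head=2 tape=_z_[x]xzzz   (D,x)→(E,x,L)
state=E head=1 tape=_z[_]xxzzz   (E,_)→(D,x,R)
state=D head=2 tape=_zx[x]xzzz   (D,x)→(E,x,L)
state=E head=1 tape=_z[x]xxzzz   (E,x)→(E,x,R)
state=E head=2 tape=_zx[x]xzzz
After 20 steps: state E, head at 2, tape zxxxzzz.

state E, head at 2, tape zxxxzzz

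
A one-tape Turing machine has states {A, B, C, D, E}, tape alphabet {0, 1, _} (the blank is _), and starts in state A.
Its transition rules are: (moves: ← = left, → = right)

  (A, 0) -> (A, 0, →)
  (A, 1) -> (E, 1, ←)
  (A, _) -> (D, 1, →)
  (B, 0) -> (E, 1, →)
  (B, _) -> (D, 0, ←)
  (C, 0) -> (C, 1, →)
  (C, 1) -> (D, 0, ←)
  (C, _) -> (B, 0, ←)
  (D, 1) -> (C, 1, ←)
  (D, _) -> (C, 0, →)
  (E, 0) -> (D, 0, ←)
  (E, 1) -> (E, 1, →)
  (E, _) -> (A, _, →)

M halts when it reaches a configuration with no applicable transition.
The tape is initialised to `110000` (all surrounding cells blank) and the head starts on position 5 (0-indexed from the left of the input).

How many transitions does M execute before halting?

A | 11000[0]___   read 0 → write 0, move →, go to A
A | 110000[_]__   read _ → write 1, move →, go to D
D | 1100001[_]_   read _ → write 0, move →, go to C
C | 11000010[_]   read _ → write 0, move ←, go to B
B | 1100001[0]0   read 0 → write 1, move →, go to E
E | 11000011[0]   read 0 → write 0, move ←, go to D
D | 1100001[1]0   read 1 → write 1, move ←, go to C
C | 110000[1]10   read 1 → write 0, move ←, go to D
D | 11000[0]010
M halts after 8 transitions.

8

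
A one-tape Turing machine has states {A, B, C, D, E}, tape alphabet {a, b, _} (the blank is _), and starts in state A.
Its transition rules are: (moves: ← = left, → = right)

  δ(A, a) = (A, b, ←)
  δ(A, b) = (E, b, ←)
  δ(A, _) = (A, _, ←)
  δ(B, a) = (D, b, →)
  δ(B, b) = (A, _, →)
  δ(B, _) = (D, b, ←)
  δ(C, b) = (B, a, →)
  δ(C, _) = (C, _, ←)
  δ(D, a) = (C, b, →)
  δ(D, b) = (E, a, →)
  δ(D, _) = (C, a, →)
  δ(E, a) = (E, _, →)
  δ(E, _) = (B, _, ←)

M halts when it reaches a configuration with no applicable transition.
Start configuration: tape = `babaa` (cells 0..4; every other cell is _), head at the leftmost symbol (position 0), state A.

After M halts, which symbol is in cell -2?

b

state=A head=0 tape=___[b]abaa   (A,b)→(E,b,←)
state=E head=-1 tape=__[_]babaa   (E,_)→(B,_,←)
state=B head=-2 tape=_[_]_babaa   (B,_)→(D,b,←)
state=D head=-3 tape=[_]b_babaa   (D,_)→(C,a,→)
state=C head=-2 tape=a[b]_babaa   (C,b)→(B,a,→)
state=B head=-1 tape=aa[_]babaa   (B,_)→(D,b,←)
state=D head=-2 tape=a[a]bbabaa   (D,a)→(C,b,→)
state=C head=-1 tape=ab[b]babaa   (C,b)→(B,a,→)
state=B head=0 tape=aba[b]abaa   (B,b)→(A,_,→)
state=A head=1 tape=aba_[a]baa   (A,a)→(A,b,←)
state=A head=0 tape=aba[_]bbaa   (A,_)→(A,_,←)
state=A head=-1 tape=ab[a]_bbaa   (A,a)→(A,b,←)
state=A head=-2 tape=a[b]b_bbaa   (A,b)→(E,b,←)
state=E head=-3 tape=[a]bb_bbaa   (E,a)→(E,_,→)
state=E head=-2 tape=_[b]b_bbaa
Cell -2 holds b when M halts.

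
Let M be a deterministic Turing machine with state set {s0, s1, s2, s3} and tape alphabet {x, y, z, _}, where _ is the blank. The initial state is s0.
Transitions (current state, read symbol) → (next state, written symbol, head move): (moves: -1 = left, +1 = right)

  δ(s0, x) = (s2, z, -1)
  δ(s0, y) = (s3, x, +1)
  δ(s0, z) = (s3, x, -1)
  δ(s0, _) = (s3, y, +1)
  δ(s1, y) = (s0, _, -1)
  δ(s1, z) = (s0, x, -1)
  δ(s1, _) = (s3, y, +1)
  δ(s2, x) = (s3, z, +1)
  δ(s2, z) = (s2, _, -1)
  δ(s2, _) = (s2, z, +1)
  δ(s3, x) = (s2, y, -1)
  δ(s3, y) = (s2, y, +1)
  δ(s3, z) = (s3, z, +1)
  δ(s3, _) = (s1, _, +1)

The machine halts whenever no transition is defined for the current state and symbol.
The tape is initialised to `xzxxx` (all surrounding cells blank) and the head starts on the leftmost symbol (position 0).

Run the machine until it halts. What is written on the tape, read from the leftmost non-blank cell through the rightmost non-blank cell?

s0 | ____[x]zxxx   read x → write z, move -1, go to s2
s2 | ___[_]zzxxx   read _ → write z, move +1, go to s2
s2 | ___z[z]zxxx   read z → write _, move -1, go to s2
s2 | ___[z]_zxxx   read z → write _, move -1, go to s2
s2 | __[_]__zxxx   read _ → write z, move +1, go to s2
s2 | __z[_]_zxxx   read _ → write z, move +1, go to s2
s2 | __zz[_]zxxx   read _ → write z, move +1, go to s2
s2 | __zzz[z]xxx   read z → write _, move -1, go to s2
s2 | __zz[z]_xxx   read z → write _, move -1, go to s2
s2 | __z[z]__xxx   read z → write _, move -1, go to s2
s2 | __[z]___xxx   read z → write _, move -1, go to s2
s2 | _[_]____xxx   read _ → write z, move +1, go to s2
s2 | _z[_]___xxx   read _ → write z, move +1, go to s2
s2 | _zz[_]__xxx   read _ → write z, move +1, go to s2
s2 | _zzz[_]_xxx   read _ → write z, move +1, go to s2
s2 | _zzzz[_]xxx   read _ → write z, move +1, go to s2
s2 | _zzzzz[x]xx   read x → write z, move +1, go to s3
s3 | _zzzzzz[x]x   read x → write y, move -1, go to s2
s2 | _zzzzz[z]yx   read z → write _, move -1, go to s2
s2 | _zzzz[z]_yx   read z → write _, move -1, go to s2
s2 | _zzz[z]__yx   read z → write _, move -1, go to s2
s2 | _zz[z]___yx   read z → write _, move -1, go to s2
s2 | _z[z]____yx   read z → write _, move -1, go to s2
s2 | _[z]_____yx   read z → write _, move -1, go to s2
s2 | [_]______yx   read _ → write z, move +1, go to s2
s2 | z[_]_____yx   read _ → write z, move +1, go to s2
s2 | zz[_]____yx   read _ → write z, move +1, go to s2
s2 | zzz[_]___yx   read _ → write z, move +1, go to s2
s2 | zzzz[_]__yx   read _ → write z, move +1, go to s2
s2 | zzzzz[_]_yx   read _ → write z, move +1, go to s2
s2 | zzzzzz[_]yx   read _ → write z, move +1, go to s2
s2 | zzzzzzz[y]x
The non-blank tape span at halt is zzzzzzzyx.

zzzzzzzyx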